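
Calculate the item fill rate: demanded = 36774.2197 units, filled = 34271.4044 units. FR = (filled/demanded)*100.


FR = 34271.4044 / 36774.2197 * 100 = 93.1941

93.1941%


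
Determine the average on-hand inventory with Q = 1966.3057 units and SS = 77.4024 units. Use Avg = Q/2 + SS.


Q/2 = 983.1528
Avg = 983.1528 + 77.4024 = 1060.5552

1060.5552 units


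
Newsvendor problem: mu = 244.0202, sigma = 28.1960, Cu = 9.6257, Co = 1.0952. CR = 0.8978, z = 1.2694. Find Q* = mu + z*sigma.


CR = Cu/(Cu+Co) = 9.6257/(9.6257+1.0952) = 0.8978
z = 1.2694
Q* = 244.0202 + 1.2694 * 28.1960 = 279.8122

279.8122 units


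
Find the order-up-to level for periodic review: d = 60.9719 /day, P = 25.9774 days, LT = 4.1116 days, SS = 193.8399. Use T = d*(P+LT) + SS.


P + LT = 30.0890
d*(P+LT) = 60.9719 * 30.0890 = 1834.5835
T = 1834.5835 + 193.8399 = 2028.4234

2028.4234 units


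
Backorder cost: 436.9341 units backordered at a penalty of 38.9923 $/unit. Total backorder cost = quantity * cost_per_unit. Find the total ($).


Total = 436.9341 * 38.9923 = 17037.0655

17037.0655 $


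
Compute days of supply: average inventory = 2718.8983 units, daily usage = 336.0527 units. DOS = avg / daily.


DOS = 2718.8983 / 336.0527 = 8.0907

8.0907 days


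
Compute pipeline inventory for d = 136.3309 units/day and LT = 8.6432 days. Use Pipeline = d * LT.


Pipeline = 136.3309 * 8.6432 = 1178.3352

1178.3352 units


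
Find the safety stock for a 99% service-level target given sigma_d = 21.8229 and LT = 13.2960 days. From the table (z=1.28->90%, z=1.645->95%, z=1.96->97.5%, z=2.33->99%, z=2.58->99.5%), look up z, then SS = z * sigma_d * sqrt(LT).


From the table, SL = 99% corresponds to z = 2.33
sqrt(LT) = sqrt(13.2960) = 3.6464
SS = 2.33 * 21.8229 * 3.6464 = 185.4082

185.4082 units


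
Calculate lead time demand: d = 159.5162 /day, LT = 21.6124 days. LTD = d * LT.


LTD = 159.5162 * 21.6124 = 3447.5279

3447.5279 units


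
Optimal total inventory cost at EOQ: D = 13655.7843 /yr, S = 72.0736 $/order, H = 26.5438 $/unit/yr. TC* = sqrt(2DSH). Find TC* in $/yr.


2*D*S*H = 52249959.1787
TC* = sqrt(52249959.1787) = 7228.4133

7228.4133 $/yr


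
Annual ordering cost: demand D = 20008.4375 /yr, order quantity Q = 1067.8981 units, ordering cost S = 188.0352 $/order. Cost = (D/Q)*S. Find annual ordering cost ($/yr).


Number of orders = D/Q = 18.7363
Cost = 18.7363 * 188.0352 = 3523.0801

3523.0801 $/yr


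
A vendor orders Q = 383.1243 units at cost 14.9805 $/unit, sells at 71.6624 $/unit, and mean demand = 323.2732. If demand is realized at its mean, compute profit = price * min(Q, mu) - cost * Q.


Sales at mu = min(383.1243, 323.2732) = 323.2732
Revenue = 71.6624 * 323.2732 = 23166.5334
Total cost = 14.9805 * 383.1243 = 5739.3936
Profit = 23166.5334 - 5739.3936 = 17427.1398

17427.1398 $


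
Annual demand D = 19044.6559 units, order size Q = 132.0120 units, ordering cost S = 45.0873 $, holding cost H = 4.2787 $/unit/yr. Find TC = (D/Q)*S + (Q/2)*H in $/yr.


Ordering cost = D*S/Q = 6504.5005
Holding cost = Q*H/2 = 282.4199
TC = 6504.5005 + 282.4199 = 6786.9203

6786.9203 $/yr


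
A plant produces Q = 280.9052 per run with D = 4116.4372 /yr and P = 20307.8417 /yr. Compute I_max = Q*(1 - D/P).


D/P = 0.2027
1 - D/P = 0.7973
I_max = 280.9052 * 0.7973 = 223.9652

223.9652 units


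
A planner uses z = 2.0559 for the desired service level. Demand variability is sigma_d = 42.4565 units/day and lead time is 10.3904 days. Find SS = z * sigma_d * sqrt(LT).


sqrt(LT) = sqrt(10.3904) = 3.2234
SS = 2.0559 * 42.4565 * 3.2234 = 281.3600

281.3600 units


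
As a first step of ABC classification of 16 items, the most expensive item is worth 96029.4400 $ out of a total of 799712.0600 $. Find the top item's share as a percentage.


Top item = 96029.4400
Total = 799712.0600
Percentage = 96029.4400 / 799712.0600 * 100 = 12.0080

12.0080%


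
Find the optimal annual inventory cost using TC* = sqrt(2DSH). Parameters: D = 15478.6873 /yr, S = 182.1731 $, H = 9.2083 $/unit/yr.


2*D*S*H = 51931136.9559
TC* = sqrt(51931136.9559) = 7206.3262

7206.3262 $/yr


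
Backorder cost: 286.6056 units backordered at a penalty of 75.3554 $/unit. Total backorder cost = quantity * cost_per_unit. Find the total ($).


Total = 286.6056 * 75.3554 = 21597.2796

21597.2796 $


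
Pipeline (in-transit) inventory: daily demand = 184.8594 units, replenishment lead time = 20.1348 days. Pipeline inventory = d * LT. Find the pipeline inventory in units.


Pipeline = 184.8594 * 20.1348 = 3722.1070

3722.1070 units


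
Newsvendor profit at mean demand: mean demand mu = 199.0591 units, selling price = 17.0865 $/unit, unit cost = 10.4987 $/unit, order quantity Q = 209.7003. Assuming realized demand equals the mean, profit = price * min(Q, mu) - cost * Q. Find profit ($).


Sales at mu = min(209.7003, 199.0591) = 199.0591
Revenue = 17.0865 * 199.0591 = 3401.2233
Total cost = 10.4987 * 209.7003 = 2201.5805
Profit = 3401.2233 - 2201.5805 = 1199.6428

1199.6428 $


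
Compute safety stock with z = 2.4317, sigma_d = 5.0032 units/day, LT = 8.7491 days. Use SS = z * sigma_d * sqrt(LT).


sqrt(LT) = sqrt(8.7491) = 2.9579
SS = 2.4317 * 5.0032 * 2.9579 = 35.9865

35.9865 units


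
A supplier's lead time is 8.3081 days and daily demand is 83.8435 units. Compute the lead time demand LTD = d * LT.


LTD = 83.8435 * 8.3081 = 696.5802

696.5802 units


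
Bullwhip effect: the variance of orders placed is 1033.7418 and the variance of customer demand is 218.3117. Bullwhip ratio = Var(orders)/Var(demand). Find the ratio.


BW = 1033.7418 / 218.3117 = 4.7352

4.7352


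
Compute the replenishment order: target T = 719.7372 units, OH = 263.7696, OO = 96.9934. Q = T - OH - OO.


Inventory position = OH + OO = 263.7696 + 96.9934 = 360.7630
Q = 719.7372 - 360.7630 = 358.9742

358.9742 units


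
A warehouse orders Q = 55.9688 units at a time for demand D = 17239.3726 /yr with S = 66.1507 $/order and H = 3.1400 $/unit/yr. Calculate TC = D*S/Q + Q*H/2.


Ordering cost = D*S/Q = 20375.5765
Holding cost = Q*H/2 = 87.8710
TC = 20375.5765 + 87.8710 = 20463.4475

20463.4475 $/yr


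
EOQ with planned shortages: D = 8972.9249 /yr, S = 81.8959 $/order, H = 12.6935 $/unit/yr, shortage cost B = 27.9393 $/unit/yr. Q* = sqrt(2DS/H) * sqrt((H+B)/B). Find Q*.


sqrt(2DS/H) = 340.2690
sqrt((H+B)/B) = 1.2060
Q* = 340.2690 * 1.2060 = 410.3487

410.3487 units


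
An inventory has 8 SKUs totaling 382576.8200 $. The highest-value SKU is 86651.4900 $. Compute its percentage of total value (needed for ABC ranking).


Top item = 86651.4900
Total = 382576.8200
Percentage = 86651.4900 / 382576.8200 * 100 = 22.6494

22.6494%


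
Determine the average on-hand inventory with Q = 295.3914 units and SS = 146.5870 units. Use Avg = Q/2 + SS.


Q/2 = 147.6957
Avg = 147.6957 + 146.5870 = 294.2827

294.2827 units


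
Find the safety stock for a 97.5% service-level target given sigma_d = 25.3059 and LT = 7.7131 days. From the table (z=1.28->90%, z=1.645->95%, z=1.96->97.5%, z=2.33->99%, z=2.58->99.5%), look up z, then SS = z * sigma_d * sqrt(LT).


From the table, SL = 97.5% corresponds to z = 1.96
sqrt(LT) = sqrt(7.7131) = 2.7772
SS = 1.96 * 25.3059 * 2.7772 = 137.7502

137.7502 units


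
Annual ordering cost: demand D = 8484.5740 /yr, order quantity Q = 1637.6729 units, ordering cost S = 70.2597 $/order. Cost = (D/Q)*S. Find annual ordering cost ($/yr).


Number of orders = D/Q = 5.1809
Cost = 5.1809 * 70.2597 = 364.0065

364.0065 $/yr


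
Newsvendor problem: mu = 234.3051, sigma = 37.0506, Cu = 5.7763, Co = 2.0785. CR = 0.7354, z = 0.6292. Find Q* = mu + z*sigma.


CR = Cu/(Cu+Co) = 5.7763/(5.7763+2.0785) = 0.7354
z = 0.6292
Q* = 234.3051 + 0.6292 * 37.0506 = 257.6173

257.6173 units


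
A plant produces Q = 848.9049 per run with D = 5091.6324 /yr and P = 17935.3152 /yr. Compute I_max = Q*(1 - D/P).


D/P = 0.2839
1 - D/P = 0.7161
I_max = 848.9049 * 0.7161 = 607.9104

607.9104 units


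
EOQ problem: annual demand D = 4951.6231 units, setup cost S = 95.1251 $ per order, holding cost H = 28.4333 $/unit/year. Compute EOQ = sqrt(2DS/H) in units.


2*D*S = 2 * 4951.6231 * 95.1251 = 942047.2851
2*D*S/H = 33131.8308
EOQ = sqrt(33131.8308) = 182.0215

182.0215 units


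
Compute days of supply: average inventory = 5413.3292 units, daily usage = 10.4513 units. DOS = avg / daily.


DOS = 5413.3292 / 10.4513 = 517.9575

517.9575 days


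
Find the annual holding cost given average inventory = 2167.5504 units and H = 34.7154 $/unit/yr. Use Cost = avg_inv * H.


Cost = 2167.5504 * 34.7154 = 75247.3792

75247.3792 $/yr


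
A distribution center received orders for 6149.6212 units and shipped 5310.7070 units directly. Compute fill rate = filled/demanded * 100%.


FR = 5310.7070 / 6149.6212 * 100 = 86.3583

86.3583%


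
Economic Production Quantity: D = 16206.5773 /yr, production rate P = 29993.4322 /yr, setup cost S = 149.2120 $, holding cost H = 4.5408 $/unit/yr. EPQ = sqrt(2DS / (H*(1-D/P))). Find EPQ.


1 - D/P = 1 - 0.5403 = 0.4597
H*(1-D/P) = 2.0872
2DS = 4836431.6242
EPQ = sqrt(2317147.2823) = 1522.2179

1522.2179 units


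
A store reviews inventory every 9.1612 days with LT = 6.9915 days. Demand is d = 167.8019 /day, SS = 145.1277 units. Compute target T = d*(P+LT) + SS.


P + LT = 16.1527
d*(P+LT) = 167.8019 * 16.1527 = 2710.4538
T = 2710.4538 + 145.1277 = 2855.5815

2855.5815 units


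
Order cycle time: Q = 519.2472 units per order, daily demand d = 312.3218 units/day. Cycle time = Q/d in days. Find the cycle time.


Cycle = 519.2472 / 312.3218 = 1.6625

1.6625 days


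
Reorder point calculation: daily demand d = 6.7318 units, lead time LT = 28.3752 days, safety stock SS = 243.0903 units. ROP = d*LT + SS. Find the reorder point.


d*LT = 6.7318 * 28.3752 = 191.0162
ROP = 191.0162 + 243.0903 = 434.1065

434.1065 units


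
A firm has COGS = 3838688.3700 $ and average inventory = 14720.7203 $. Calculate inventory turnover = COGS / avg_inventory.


Turnover = 3838688.3700 / 14720.7203 = 260.7677

260.7677


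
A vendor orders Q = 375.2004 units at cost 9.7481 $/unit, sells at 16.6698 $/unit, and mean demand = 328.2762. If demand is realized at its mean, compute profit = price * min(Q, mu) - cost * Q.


Sales at mu = min(375.2004, 328.2762) = 328.2762
Revenue = 16.6698 * 328.2762 = 5472.2986
Total cost = 9.7481 * 375.2004 = 3657.4910
Profit = 5472.2986 - 3657.4910 = 1814.8076

1814.8076 $


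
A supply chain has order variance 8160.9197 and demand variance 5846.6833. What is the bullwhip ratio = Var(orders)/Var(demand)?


BW = 8160.9197 / 5846.6833 = 1.3958

1.3958


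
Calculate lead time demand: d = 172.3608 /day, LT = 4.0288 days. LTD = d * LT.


LTD = 172.3608 * 4.0288 = 694.4072

694.4072 units


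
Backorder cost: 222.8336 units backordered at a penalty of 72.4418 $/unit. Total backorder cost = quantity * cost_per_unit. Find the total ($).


Total = 222.8336 * 72.4418 = 16142.4671

16142.4671 $


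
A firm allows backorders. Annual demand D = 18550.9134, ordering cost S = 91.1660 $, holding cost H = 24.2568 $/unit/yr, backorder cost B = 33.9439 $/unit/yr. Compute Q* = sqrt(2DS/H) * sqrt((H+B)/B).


sqrt(2DS/H) = 373.4198
sqrt((H+B)/B) = 1.3094
Q* = 373.4198 * 1.3094 = 488.9682

488.9682 units


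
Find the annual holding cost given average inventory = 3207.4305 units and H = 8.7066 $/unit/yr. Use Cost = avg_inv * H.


Cost = 3207.4305 * 8.7066 = 27925.8144

27925.8144 $/yr


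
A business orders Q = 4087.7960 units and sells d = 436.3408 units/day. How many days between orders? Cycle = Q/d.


Cycle = 4087.7960 / 436.3408 = 9.3684

9.3684 days


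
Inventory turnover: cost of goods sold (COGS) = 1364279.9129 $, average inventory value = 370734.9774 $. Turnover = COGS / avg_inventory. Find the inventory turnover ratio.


Turnover = 1364279.9129 / 370734.9774 = 3.6799

3.6799


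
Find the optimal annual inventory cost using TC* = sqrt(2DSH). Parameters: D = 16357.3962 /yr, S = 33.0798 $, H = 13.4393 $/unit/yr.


2*D*S*H = 14543994.1935
TC* = sqrt(14543994.1935) = 3813.6589

3813.6589 $/yr


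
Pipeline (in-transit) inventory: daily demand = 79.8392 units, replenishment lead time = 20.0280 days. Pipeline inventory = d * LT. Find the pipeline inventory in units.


Pipeline = 79.8392 * 20.0280 = 1599.0195

1599.0195 units


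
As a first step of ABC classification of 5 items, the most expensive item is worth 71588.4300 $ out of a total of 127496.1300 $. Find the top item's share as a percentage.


Top item = 71588.4300
Total = 127496.1300
Percentage = 71588.4300 / 127496.1300 * 100 = 56.1495

56.1495%


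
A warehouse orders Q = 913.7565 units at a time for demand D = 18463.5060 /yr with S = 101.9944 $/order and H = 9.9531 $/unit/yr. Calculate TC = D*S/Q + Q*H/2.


Ordering cost = D*S/Q = 2060.9147
Holding cost = Q*H/2 = 4547.3549
TC = 2060.9147 + 4547.3549 = 6608.2696

6608.2696 $/yr


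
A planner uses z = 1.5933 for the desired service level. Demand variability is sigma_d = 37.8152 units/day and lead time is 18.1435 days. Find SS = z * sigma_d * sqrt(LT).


sqrt(LT) = sqrt(18.1435) = 4.2595
SS = 1.5933 * 37.8152 * 4.2595 = 256.6401

256.6401 units


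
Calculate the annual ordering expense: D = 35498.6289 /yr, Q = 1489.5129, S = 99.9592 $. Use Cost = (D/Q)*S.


Number of orders = D/Q = 23.8324
Cost = 23.8324 * 99.9592 = 2382.2651

2382.2651 $/yr


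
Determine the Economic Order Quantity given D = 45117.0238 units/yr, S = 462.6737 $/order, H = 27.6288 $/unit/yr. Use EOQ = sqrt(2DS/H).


2*D*S = 2 * 45117.0238 * 462.6737 = 41748920.6691
2*D*S/H = 1511065.2894
EOQ = sqrt(1511065.2894) = 1229.2540

1229.2540 units


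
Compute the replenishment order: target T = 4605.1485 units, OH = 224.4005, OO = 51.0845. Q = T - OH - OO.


Inventory position = OH + OO = 224.4005 + 51.0845 = 275.4850
Q = 4605.1485 - 275.4850 = 4329.6635

4329.6635 units


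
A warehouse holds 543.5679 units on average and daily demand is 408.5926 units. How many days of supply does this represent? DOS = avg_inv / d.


DOS = 543.5679 / 408.5926 = 1.3303

1.3303 days


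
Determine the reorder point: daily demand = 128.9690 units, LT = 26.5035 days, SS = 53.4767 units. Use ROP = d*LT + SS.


d*LT = 128.9690 * 26.5035 = 3418.1299
ROP = 3418.1299 + 53.4767 = 3471.6066

3471.6066 units


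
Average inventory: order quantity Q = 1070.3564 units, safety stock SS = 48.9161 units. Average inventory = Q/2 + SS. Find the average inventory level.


Q/2 = 535.1782
Avg = 535.1782 + 48.9161 = 584.0943

584.0943 units


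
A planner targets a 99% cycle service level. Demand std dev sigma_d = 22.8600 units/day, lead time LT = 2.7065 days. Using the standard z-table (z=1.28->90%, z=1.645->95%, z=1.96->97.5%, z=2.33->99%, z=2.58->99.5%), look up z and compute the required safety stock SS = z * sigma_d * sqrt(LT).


From the table, SL = 99% corresponds to z = 2.33
sqrt(LT) = sqrt(2.7065) = 1.6451
SS = 2.33 * 22.8600 * 1.6451 = 87.6266

87.6266 units


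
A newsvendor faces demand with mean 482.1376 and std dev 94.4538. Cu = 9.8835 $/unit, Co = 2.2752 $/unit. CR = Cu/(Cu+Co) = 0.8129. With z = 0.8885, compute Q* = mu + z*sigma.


CR = Cu/(Cu+Co) = 9.8835/(9.8835+2.2752) = 0.8129
z = 0.8885
Q* = 482.1376 + 0.8885 * 94.4538 = 566.0598

566.0598 units


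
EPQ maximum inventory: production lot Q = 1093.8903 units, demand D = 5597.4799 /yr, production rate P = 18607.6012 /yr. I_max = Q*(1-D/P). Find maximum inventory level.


D/P = 0.3008
1 - D/P = 0.6992
I_max = 1093.8903 * 0.6992 = 764.8297

764.8297 units


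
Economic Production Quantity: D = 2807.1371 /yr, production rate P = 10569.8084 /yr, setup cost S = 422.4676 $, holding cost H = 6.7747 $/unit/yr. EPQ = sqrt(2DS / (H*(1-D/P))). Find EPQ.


1 - D/P = 1 - 0.2656 = 0.7344
H*(1-D/P) = 4.9755
2DS = 2371848.9470
EPQ = sqrt(476708.4792) = 690.4408

690.4408 units


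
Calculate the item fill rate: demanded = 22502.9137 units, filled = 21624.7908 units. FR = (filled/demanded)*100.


FR = 21624.7908 / 22502.9137 * 100 = 96.0977

96.0977%


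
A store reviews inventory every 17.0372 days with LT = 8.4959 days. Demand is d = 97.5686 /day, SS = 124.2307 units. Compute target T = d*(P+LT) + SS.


P + LT = 25.5331
d*(P+LT) = 97.5686 * 25.5331 = 2491.2288
T = 2491.2288 + 124.2307 = 2615.4595

2615.4595 units


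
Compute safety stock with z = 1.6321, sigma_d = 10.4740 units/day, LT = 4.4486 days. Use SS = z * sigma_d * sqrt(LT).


sqrt(LT) = sqrt(4.4486) = 2.1092
SS = 1.6321 * 10.4740 * 2.1092 = 36.0555

36.0555 units


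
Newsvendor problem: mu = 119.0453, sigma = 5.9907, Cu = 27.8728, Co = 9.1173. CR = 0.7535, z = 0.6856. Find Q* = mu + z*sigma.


CR = Cu/(Cu+Co) = 27.8728/(27.8728+9.1173) = 0.7535
z = 0.6856
Q* = 119.0453 + 0.6856 * 5.9907 = 123.1525

123.1525 units


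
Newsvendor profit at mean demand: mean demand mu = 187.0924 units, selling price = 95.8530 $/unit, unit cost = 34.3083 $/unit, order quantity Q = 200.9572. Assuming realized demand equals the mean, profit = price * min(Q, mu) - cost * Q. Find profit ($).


Sales at mu = min(200.9572, 187.0924) = 187.0924
Revenue = 95.8530 * 187.0924 = 17933.3678
Total cost = 34.3083 * 200.9572 = 6894.4999
Profit = 17933.3678 - 6894.4999 = 11038.8679

11038.8679 $


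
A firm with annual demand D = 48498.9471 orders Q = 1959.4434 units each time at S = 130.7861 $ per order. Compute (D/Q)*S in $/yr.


Number of orders = D/Q = 24.7514
Cost = 24.7514 * 130.7861 = 3237.1377

3237.1377 $/yr


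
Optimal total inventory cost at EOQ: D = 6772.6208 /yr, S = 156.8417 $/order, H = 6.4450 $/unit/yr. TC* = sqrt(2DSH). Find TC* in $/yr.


2*D*S*H = 13692136.4469
TC* = sqrt(13692136.4469) = 3700.2887

3700.2887 $/yr


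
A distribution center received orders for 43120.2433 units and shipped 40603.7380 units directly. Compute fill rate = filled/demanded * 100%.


FR = 40603.7380 / 43120.2433 * 100 = 94.1640

94.1640%


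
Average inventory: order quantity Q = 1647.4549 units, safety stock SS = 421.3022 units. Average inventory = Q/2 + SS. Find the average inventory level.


Q/2 = 823.7274
Avg = 823.7274 + 421.3022 = 1245.0296

1245.0296 units


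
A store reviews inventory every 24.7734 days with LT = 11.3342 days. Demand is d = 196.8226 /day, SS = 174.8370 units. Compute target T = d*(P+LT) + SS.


P + LT = 36.1076
d*(P+LT) = 196.8226 * 36.1076 = 7106.7917
T = 7106.7917 + 174.8370 = 7281.6287

7281.6287 units


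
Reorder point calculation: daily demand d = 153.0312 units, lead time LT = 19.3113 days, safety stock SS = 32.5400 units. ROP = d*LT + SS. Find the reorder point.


d*LT = 153.0312 * 19.3113 = 2955.2314
ROP = 2955.2314 + 32.5400 = 2987.7714

2987.7714 units


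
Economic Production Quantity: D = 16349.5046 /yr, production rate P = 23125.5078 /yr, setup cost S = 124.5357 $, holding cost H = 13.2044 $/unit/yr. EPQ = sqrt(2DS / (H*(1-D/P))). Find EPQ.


1 - D/P = 1 - 0.7070 = 0.2930
H*(1-D/P) = 3.8690
2DS = 4072194.0000
EPQ = sqrt(1052512.9870) = 1025.9206

1025.9206 units


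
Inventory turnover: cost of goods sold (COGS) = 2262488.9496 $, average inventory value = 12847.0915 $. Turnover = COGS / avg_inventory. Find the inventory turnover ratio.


Turnover = 2262488.9496 / 12847.0915 = 176.1090

176.1090


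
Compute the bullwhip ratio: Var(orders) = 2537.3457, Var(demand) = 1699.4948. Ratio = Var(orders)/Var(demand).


BW = 2537.3457 / 1699.4948 = 1.4930

1.4930


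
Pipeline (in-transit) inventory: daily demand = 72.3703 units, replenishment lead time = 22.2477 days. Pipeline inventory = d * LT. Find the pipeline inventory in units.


Pipeline = 72.3703 * 22.2477 = 1610.0727

1610.0727 units


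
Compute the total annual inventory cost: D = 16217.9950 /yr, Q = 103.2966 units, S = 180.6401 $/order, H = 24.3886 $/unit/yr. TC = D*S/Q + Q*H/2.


Ordering cost = D*S/Q = 28361.2456
Holding cost = Q*H/2 = 1259.6297
TC = 28361.2456 + 1259.6297 = 29620.8753

29620.8753 $/yr


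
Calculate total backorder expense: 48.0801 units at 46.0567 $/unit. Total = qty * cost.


Total = 48.0801 * 46.0567 = 2214.4107

2214.4107 $


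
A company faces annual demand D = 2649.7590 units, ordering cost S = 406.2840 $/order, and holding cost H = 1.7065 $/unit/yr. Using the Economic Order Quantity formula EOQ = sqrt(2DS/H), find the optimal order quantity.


2*D*S = 2 * 2649.7590 * 406.2840 = 2153109.3711
2*D*S/H = 1261710.7361
EOQ = sqrt(1261710.7361) = 1123.2590

1123.2590 units


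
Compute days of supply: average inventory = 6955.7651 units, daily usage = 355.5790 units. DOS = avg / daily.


DOS = 6955.7651 / 355.5790 = 19.5618

19.5618 days


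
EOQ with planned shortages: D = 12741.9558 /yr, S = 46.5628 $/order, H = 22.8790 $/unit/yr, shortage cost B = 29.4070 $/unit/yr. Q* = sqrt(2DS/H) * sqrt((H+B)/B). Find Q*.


sqrt(2DS/H) = 227.7372
sqrt((H+B)/B) = 1.3334
Q* = 227.7372 * 1.3334 = 303.6697

303.6697 units


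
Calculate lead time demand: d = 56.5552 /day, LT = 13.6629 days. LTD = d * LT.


LTD = 56.5552 * 13.6629 = 772.7080

772.7080 units


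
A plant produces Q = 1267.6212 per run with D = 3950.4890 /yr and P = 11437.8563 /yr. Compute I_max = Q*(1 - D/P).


D/P = 0.3454
1 - D/P = 0.6546
I_max = 1267.6212 * 0.6546 = 829.8011

829.8011 units


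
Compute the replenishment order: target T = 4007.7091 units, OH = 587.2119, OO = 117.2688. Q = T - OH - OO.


Inventory position = OH + OO = 587.2119 + 117.2688 = 704.4807
Q = 4007.7091 - 704.4807 = 3303.2284

3303.2284 units


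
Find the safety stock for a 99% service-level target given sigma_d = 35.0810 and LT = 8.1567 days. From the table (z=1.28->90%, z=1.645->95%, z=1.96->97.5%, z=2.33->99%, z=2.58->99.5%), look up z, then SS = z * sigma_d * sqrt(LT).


From the table, SL = 99% corresponds to z = 2.33
sqrt(LT) = sqrt(8.1567) = 2.8560
SS = 2.33 * 35.0810 * 2.8560 = 233.4453

233.4453 units


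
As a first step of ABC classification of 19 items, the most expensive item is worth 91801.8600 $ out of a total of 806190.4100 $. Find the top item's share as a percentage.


Top item = 91801.8600
Total = 806190.4100
Percentage = 91801.8600 / 806190.4100 * 100 = 11.3871

11.3871%


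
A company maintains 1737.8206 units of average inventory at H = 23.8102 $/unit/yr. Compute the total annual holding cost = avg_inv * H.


Cost = 1737.8206 * 23.8102 = 41377.8561

41377.8561 $/yr


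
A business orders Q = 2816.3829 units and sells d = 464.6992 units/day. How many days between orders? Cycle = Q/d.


Cycle = 2816.3829 / 464.6992 = 6.0607

6.0607 days


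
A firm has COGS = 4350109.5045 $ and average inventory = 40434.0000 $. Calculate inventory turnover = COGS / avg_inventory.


Turnover = 4350109.5045 / 40434.0000 = 107.5854

107.5854


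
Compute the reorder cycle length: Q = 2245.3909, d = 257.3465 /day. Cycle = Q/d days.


Cycle = 2245.3909 / 257.3465 = 8.7252

8.7252 days


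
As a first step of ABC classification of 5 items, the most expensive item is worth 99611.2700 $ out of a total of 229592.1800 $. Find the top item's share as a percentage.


Top item = 99611.2700
Total = 229592.1800
Percentage = 99611.2700 / 229592.1800 * 100 = 43.3862

43.3862%


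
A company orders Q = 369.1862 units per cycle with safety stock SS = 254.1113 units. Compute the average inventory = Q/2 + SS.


Q/2 = 184.5931
Avg = 184.5931 + 254.1113 = 438.7044

438.7044 units


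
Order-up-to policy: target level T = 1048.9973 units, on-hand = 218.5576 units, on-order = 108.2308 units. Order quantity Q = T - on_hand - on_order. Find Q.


Inventory position = OH + OO = 218.5576 + 108.2308 = 326.7884
Q = 1048.9973 - 326.7884 = 722.2089

722.2089 units


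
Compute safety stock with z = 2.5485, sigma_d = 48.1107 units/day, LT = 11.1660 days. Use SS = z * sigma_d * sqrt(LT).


sqrt(LT) = sqrt(11.1660) = 3.3416
SS = 2.5485 * 48.1107 * 3.3416 = 409.7086

409.7086 units


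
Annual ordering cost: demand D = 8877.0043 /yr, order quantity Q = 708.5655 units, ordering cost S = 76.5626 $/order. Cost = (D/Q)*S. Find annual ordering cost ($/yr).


Number of orders = D/Q = 12.5281
Cost = 12.5281 * 76.5626 = 959.1866

959.1866 $/yr


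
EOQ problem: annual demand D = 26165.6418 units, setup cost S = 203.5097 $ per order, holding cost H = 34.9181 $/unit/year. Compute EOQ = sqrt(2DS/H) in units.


2*D*S = 2 * 26165.6418 * 203.5097 = 10649923.8261
2*D*S/H = 304997.2314
EOQ = sqrt(304997.2314) = 552.2655

552.2655 units


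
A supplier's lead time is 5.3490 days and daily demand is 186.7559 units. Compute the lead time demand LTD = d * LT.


LTD = 186.7559 * 5.3490 = 998.9573

998.9573 units


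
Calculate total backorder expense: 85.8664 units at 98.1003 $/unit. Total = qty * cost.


Total = 85.8664 * 98.1003 = 8423.5196

8423.5196 $


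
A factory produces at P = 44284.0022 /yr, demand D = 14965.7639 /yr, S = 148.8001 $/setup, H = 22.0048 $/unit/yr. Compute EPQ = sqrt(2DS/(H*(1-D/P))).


1 - D/P = 1 - 0.3379 = 0.6621
H*(1-D/P) = 14.5683
2DS = 4453814.3298
EPQ = sqrt(305719.8767) = 552.9194

552.9194 units


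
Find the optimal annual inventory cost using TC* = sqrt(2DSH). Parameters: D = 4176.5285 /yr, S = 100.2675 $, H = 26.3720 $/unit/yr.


2*D*S*H = 22087608.6445
TC* = sqrt(22087608.6445) = 4699.7456

4699.7456 $/yr


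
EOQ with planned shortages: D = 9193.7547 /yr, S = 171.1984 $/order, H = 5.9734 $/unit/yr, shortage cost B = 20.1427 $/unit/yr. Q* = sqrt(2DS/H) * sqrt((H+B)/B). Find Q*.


sqrt(2DS/H) = 725.9396
sqrt((H+B)/B) = 1.1387
Q* = 725.9396 * 1.1387 = 826.6008

826.6008 units


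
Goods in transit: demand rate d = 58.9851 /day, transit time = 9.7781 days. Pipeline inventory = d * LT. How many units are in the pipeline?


Pipeline = 58.9851 * 9.7781 = 576.7622

576.7622 units


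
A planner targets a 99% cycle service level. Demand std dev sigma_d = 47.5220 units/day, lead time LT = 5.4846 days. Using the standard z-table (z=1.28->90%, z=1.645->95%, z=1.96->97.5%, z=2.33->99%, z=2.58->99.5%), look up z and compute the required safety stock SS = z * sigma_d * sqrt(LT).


From the table, SL = 99% corresponds to z = 2.33
sqrt(LT) = sqrt(5.4846) = 2.3419
SS = 2.33 * 47.5220 * 2.3419 = 259.3123

259.3123 units


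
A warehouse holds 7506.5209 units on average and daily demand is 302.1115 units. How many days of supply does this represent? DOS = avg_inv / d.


DOS = 7506.5209 / 302.1115 = 24.8469

24.8469 days


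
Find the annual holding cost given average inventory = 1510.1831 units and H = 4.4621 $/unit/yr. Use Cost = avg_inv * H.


Cost = 1510.1831 * 4.4621 = 6738.5880

6738.5880 $/yr


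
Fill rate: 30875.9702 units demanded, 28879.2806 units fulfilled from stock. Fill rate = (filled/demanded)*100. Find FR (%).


FR = 28879.2806 / 30875.9702 * 100 = 93.5332

93.5332%


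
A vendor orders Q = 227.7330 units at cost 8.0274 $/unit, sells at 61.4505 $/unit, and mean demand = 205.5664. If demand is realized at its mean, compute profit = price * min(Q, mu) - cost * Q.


Sales at mu = min(227.7330, 205.5664) = 205.5664
Revenue = 61.4505 * 205.5664 = 12632.1581
Total cost = 8.0274 * 227.7330 = 1828.1039
Profit = 12632.1581 - 1828.1039 = 10804.0542

10804.0542 $


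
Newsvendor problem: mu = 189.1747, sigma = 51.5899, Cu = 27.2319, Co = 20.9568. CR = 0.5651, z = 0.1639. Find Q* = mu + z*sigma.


CR = Cu/(Cu+Co) = 27.2319/(27.2319+20.9568) = 0.5651
z = 0.1639
Q* = 189.1747 + 0.1639 * 51.5899 = 197.6303

197.6303 units


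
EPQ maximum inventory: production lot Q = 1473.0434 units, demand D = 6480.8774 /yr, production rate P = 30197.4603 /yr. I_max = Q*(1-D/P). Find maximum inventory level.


D/P = 0.2146
1 - D/P = 0.7854
I_max = 1473.0434 * 0.7854 = 1156.9038

1156.9038 units


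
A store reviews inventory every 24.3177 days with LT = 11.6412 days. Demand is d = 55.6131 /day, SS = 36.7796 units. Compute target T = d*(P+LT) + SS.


P + LT = 35.9589
d*(P+LT) = 55.6131 * 35.9589 = 1999.7859
T = 1999.7859 + 36.7796 = 2036.5655

2036.5655 units


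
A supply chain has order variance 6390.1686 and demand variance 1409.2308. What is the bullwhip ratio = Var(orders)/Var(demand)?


BW = 6390.1686 / 1409.2308 = 4.5345

4.5345


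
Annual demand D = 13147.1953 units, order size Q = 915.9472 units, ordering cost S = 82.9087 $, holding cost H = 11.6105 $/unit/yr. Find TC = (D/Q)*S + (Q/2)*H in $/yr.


Ordering cost = D*S/Q = 1190.0433
Holding cost = Q*H/2 = 5317.3025
TC = 1190.0433 + 5317.3025 = 6507.3458

6507.3458 $/yr


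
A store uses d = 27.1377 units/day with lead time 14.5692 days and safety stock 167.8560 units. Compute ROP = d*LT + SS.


d*LT = 27.1377 * 14.5692 = 395.3746
ROP = 395.3746 + 167.8560 = 563.2306

563.2306 units


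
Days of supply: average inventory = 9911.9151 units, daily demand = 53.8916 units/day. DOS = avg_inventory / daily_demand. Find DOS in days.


DOS = 9911.9151 / 53.8916 = 183.9232

183.9232 days


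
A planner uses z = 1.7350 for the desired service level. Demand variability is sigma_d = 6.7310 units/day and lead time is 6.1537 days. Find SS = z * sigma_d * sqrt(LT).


sqrt(LT) = sqrt(6.1537) = 2.4807
SS = 1.7350 * 6.7310 * 2.4807 = 28.9699

28.9699 units


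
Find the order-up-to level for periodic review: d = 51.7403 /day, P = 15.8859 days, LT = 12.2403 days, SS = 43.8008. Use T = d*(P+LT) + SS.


P + LT = 28.1262
d*(P+LT) = 51.7403 * 28.1262 = 1455.2580
T = 1455.2580 + 43.8008 = 1499.0588

1499.0588 units


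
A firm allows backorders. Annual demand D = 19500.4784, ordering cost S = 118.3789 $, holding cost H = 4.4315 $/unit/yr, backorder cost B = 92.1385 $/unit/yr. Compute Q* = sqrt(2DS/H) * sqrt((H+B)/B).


sqrt(2DS/H) = 1020.7030
sqrt((H+B)/B) = 1.0238
Q* = 1020.7030 * 1.0238 = 1044.9607

1044.9607 units


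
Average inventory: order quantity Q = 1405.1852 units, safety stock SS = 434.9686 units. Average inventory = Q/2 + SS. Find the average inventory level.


Q/2 = 702.5926
Avg = 702.5926 + 434.9686 = 1137.5612

1137.5612 units


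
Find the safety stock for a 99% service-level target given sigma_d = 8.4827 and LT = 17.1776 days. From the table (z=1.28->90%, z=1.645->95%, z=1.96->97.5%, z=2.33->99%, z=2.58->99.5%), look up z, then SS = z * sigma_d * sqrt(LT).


From the table, SL = 99% corresponds to z = 2.33
sqrt(LT) = sqrt(17.1776) = 4.1446
SS = 2.33 * 8.4827 * 4.1446 = 81.9165

81.9165 units


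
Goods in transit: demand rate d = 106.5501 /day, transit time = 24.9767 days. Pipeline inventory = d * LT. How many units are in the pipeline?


Pipeline = 106.5501 * 24.9767 = 2661.2699

2661.2699 units


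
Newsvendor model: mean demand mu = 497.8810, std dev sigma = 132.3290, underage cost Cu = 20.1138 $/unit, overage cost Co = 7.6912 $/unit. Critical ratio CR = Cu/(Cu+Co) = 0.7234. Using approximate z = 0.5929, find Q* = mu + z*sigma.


CR = Cu/(Cu+Co) = 20.1138/(20.1138+7.6912) = 0.7234
z = 0.5929
Q* = 497.8810 + 0.5929 * 132.3290 = 576.3389

576.3389 units


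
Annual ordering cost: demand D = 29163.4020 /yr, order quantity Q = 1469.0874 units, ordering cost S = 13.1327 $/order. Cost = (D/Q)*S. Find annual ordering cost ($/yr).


Number of orders = D/Q = 19.8514
Cost = 19.8514 * 13.1327 = 260.7021

260.7021 $/yr


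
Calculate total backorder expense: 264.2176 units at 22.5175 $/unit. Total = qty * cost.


Total = 264.2176 * 22.5175 = 5949.5198

5949.5198 $


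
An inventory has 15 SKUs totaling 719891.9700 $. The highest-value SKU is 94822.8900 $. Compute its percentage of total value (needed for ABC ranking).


Top item = 94822.8900
Total = 719891.9700
Percentage = 94822.8900 / 719891.9700 * 100 = 13.1718

13.1718%


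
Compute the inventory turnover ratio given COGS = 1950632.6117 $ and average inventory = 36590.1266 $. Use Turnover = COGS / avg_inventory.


Turnover = 1950632.6117 / 36590.1266 = 53.3104

53.3104


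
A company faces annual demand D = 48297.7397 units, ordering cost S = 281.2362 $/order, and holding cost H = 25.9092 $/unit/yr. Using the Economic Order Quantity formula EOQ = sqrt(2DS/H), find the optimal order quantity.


2*D*S = 2 * 48297.7397 * 281.2362 = 27166145.5636
2*D*S/H = 1048513.4842
EOQ = sqrt(1048513.4842) = 1023.9695

1023.9695 units


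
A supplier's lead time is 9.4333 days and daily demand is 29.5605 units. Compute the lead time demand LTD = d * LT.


LTD = 29.5605 * 9.4333 = 278.8531

278.8531 units


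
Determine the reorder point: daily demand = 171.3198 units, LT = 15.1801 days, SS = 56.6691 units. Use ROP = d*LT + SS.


d*LT = 171.3198 * 15.1801 = 2600.6517
ROP = 2600.6517 + 56.6691 = 2657.3208

2657.3208 units


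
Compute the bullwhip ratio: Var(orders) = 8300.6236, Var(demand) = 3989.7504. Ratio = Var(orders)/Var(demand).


BW = 8300.6236 / 3989.7504 = 2.0805

2.0805


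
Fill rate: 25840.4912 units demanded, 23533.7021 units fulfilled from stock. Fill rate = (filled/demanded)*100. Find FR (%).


FR = 23533.7021 / 25840.4912 * 100 = 91.0730

91.0730%


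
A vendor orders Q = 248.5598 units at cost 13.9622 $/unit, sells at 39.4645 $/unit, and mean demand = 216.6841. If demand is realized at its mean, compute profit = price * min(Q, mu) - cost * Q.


Sales at mu = min(248.5598, 216.6841) = 216.6841
Revenue = 39.4645 * 216.6841 = 8551.3297
Total cost = 13.9622 * 248.5598 = 3470.4416
Profit = 8551.3297 - 3470.4416 = 5080.8880

5080.8880 $


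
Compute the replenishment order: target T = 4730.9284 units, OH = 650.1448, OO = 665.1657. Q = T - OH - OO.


Inventory position = OH + OO = 650.1448 + 665.1657 = 1315.3105
Q = 4730.9284 - 1315.3105 = 3415.6179

3415.6179 units


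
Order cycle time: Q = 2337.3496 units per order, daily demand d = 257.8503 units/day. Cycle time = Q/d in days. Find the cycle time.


Cycle = 2337.3496 / 257.8503 = 9.0648

9.0648 days


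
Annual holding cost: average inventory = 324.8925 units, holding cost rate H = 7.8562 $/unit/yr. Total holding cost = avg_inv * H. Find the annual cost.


Cost = 324.8925 * 7.8562 = 2552.4205

2552.4205 $/yr


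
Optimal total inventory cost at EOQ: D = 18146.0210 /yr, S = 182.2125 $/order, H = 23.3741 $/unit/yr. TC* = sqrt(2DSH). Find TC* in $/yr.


2*D*S*H = 154569737.4785
TC* = sqrt(154569737.4785) = 12432.6078

12432.6078 $/yr


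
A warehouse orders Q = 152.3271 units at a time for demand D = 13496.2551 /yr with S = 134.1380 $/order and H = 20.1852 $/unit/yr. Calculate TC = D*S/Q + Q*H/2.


Ordering cost = D*S/Q = 11884.6920
Holding cost = Q*H/2 = 1537.3765
TC = 11884.6920 + 1537.3765 = 13422.0685

13422.0685 $/yr


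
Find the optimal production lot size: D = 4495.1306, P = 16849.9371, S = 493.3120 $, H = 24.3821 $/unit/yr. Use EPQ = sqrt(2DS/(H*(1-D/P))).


1 - D/P = 1 - 0.2668 = 0.7332
H*(1-D/P) = 17.8776
2DS = 4435003.7331
EPQ = sqrt(248076.2668) = 498.0726

498.0726 units


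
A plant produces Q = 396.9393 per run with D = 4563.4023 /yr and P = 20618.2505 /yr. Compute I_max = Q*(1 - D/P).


D/P = 0.2213
1 - D/P = 0.7787
I_max = 396.9393 * 0.7787 = 309.0854

309.0854 units


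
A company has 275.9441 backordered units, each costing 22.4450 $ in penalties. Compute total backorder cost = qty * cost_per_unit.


Total = 275.9441 * 22.4450 = 6193.5653

6193.5653 $


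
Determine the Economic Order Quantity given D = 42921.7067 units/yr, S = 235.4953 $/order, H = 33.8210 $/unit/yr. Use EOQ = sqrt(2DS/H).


2*D*S = 2 * 42921.7067 * 235.4953 = 20215720.3917
2*D*S/H = 597726.8677
EOQ = sqrt(597726.8677) = 773.1280

773.1280 units


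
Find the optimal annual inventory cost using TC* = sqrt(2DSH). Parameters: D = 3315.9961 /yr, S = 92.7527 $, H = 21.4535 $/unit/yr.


2*D*S*H = 13196802.6470
TC* = sqrt(13196802.6470) = 3632.7404

3632.7404 $/yr


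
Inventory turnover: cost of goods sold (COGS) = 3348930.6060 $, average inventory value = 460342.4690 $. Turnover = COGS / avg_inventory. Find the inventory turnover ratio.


Turnover = 3348930.6060 / 460342.4690 = 7.2749

7.2749


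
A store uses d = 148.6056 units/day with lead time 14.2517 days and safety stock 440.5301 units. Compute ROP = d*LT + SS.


d*LT = 148.6056 * 14.2517 = 2117.8824
ROP = 2117.8824 + 440.5301 = 2558.4125

2558.4125 units


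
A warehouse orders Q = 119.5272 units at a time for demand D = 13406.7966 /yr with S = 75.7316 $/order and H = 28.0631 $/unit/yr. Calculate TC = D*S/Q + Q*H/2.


Ordering cost = D*S/Q = 8494.4528
Holding cost = Q*H/2 = 1677.1519
TC = 8494.4528 + 1677.1519 = 10171.6047

10171.6047 $/yr


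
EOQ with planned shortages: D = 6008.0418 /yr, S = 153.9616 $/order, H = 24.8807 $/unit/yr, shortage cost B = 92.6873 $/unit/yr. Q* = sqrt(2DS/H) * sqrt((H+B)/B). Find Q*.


sqrt(2DS/H) = 272.6819
sqrt((H+B)/B) = 1.1262
Q* = 272.6819 * 1.1262 = 307.1078

307.1078 units


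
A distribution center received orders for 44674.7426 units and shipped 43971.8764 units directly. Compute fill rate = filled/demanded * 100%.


FR = 43971.8764 / 44674.7426 * 100 = 98.4267

98.4267%


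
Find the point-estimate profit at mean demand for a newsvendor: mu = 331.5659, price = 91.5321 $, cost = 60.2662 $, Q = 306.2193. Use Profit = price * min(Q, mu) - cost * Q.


Sales at mu = min(306.2193, 331.5659) = 306.2193
Revenue = 91.5321 * 306.2193 = 28028.8956
Total cost = 60.2662 * 306.2193 = 18454.6736
Profit = 28028.8956 - 18454.6736 = 9574.2220

9574.2220 $


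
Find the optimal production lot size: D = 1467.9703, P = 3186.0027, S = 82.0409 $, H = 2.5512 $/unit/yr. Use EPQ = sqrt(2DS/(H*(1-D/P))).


1 - D/P = 1 - 0.4608 = 0.5392
H*(1-D/P) = 1.3757
2DS = 240867.2092
EPQ = sqrt(175084.6064) = 418.4311

418.4311 units


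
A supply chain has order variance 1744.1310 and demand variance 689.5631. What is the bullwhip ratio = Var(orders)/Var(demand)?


BW = 1744.1310 / 689.5631 = 2.5293

2.5293


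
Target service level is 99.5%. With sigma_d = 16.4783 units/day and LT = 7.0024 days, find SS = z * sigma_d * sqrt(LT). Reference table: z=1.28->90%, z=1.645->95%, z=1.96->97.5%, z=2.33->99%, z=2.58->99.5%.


From the table, SL = 99.5% corresponds to z = 2.58
sqrt(LT) = sqrt(7.0024) = 2.6462
SS = 2.58 * 16.4783 * 2.6462 = 112.5008

112.5008 units


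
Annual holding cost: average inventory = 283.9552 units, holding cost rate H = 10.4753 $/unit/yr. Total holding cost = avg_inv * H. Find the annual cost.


Cost = 283.9552 * 10.4753 = 2974.5159

2974.5159 $/yr


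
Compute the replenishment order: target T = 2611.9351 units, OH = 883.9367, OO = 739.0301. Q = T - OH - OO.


Inventory position = OH + OO = 883.9367 + 739.0301 = 1622.9668
Q = 2611.9351 - 1622.9668 = 988.9683

988.9683 units


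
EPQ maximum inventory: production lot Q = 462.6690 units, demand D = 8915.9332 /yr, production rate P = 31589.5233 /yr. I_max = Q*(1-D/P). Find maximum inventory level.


D/P = 0.2822
1 - D/P = 0.7178
I_max = 462.6690 * 0.7178 = 332.0837

332.0837 units


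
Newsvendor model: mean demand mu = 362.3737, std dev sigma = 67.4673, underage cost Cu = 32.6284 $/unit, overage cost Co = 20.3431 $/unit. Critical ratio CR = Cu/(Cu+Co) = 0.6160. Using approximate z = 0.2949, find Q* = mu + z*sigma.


CR = Cu/(Cu+Co) = 32.6284/(32.6284+20.3431) = 0.6160
z = 0.2949
Q* = 362.3737 + 0.2949 * 67.4673 = 382.2698

382.2698 units


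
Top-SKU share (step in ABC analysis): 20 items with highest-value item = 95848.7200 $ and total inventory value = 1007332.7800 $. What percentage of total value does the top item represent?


Top item = 95848.7200
Total = 1007332.7800
Percentage = 95848.7200 / 1007332.7800 * 100 = 9.5151

9.5151%
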